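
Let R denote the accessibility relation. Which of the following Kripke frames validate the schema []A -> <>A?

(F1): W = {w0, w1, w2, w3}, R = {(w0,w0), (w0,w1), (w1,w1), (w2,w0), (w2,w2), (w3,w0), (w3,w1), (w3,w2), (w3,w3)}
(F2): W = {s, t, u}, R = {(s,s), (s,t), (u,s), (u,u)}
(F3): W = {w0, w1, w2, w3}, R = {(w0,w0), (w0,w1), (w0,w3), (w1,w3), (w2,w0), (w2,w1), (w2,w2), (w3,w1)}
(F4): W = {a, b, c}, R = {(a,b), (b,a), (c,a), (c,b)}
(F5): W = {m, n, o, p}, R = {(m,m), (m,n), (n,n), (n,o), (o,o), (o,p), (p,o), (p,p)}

(F1), (F3), (F4), (F5)

Frame correspondent (Sahlqvist): forall x exists y Rxy — i.e. seriality.
(F1): holds.
(F2): fails — world t has no successor.
(F3): holds.
(F4): holds.
(F5): holds.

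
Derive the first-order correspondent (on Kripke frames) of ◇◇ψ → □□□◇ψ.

This is a Sahlqvist (Geach-type) schema ◇^2□^0ψ → □^3◇^1ψ.
Minimal-valuation argument: fix x; take any y with xR^2y and any z with xR^3z. Set V(ψ) to the set of worlds R-reachable from y in exactly 0 steps. Then □^0ψ holds at y, so the antecedent holds at x; validity forces ◇^1ψ at z, giving a w with zR^1w and yR^0w.
First-order correspondent: ∀x ∀y ∀z ((xR²y ∧ xR³z) → ∃w (y = w ∧ zRw)).

∀x ∀y ∀z ((xR²y ∧ xR³z) → ∃w (y = w ∧ zRw))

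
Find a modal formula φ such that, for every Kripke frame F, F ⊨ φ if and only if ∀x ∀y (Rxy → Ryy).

The condition is shift-reflexivity. The T□ schema □(□p → p) defines it.
Suppose □(□p→p) is valid. Take Rxy and set V(p)={w : Ryw}. Then at y, □p holds; since □(□p→p) at x, □p→p at y, so p at y, i.e. Ryy.

□(□p → p)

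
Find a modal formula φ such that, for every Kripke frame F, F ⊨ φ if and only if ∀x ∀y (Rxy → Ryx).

This is symmetry; the standard corresponding axiom is B: r → □◇r.
Suppose r→□◇r is valid. Take Rxy and set V(r)={x}. Then r at x, so □◇r at x, so ◇r at y, so some z with Ryz has r; z=x, i.e. Ryx.

r → □◇r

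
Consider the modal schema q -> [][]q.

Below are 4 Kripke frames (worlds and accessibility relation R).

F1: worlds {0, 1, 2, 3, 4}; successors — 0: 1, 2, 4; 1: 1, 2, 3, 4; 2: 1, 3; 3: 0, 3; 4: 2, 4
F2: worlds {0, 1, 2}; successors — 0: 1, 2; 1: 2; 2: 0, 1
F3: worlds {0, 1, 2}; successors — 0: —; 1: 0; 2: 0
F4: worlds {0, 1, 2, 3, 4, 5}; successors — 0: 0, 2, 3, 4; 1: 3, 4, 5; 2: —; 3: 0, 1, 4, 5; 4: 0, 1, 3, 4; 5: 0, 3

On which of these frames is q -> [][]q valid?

The schema corresponds to a generalized confluence (Geach) condition: forall x forall z (x R^2 z -> exists w (x = w & z = w)).
F1: fails — 0R²1 but 0 ≠ 1.
F2: fails — 0R²1 but 0 ≠ 1.
F3: satisfies the condition.
F4: fails — 0R²1 but 0 ≠ 1.
Valid on: F3.

F3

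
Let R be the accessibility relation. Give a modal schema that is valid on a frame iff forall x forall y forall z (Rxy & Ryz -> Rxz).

□ψ → □□ψ

The condition is transitivity. The 4 schema □ψ → □□ψ defines it.
Suppose □ψ→□□ψ is valid. Take Rxy, Ryz and set V(ψ)={w : Rxw}. Then □ψ at x, so □□ψ at x, so □ψ at y, so ψ at z, i.e. Rxz.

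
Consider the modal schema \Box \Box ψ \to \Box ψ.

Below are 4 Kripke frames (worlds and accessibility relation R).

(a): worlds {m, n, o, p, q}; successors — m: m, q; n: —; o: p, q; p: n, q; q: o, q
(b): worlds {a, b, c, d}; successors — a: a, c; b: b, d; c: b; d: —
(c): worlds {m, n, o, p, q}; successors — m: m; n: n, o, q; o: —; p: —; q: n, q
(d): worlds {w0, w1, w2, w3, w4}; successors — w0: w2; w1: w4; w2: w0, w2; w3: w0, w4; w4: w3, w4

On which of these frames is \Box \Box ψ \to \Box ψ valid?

Frame correspondent (Sahlqvist): \forall x \forall y (Rxy \to \exists z (Rxz \wedge Rzy)) — i.e. density.
(a): fails — Rop but no z with Roz and Rzp.
(b): ✓.
(c): ✓.
(d): fails — Rw3w0 but no z with Rw3z and Rzw0.
Valid on: (b), (c).

(b), (c)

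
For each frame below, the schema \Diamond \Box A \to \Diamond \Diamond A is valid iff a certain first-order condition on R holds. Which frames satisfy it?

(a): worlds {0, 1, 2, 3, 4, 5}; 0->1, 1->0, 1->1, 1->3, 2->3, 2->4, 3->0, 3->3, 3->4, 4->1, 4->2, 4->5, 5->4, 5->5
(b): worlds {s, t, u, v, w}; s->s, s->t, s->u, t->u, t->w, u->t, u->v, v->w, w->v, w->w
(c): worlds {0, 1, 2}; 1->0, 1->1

The schema corresponds to a generalized confluence (Geach) condition: \forall x \forall y (xRy \to \exists w (yRw \wedge x R^2 w)).
(a): holds.
(b): holds.
(c): fails — 1R0 but no w with 0Rw and 1R²w.

(a), (b)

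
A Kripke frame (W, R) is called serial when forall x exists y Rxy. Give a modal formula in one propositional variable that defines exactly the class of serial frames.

□p → ◇p

A defining formula is □p → ◇p (the D axiom).
Suppose □p→◇p is valid. At any x set V(p)=W. Then □p at x, so ◇p at x, so x has a successor.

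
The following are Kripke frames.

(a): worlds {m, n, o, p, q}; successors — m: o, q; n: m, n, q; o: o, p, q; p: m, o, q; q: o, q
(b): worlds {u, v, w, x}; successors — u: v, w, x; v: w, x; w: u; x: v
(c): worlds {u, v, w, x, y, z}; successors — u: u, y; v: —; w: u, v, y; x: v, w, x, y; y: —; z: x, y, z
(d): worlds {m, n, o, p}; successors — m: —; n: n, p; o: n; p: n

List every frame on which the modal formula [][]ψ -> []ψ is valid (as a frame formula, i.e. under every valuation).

Frame correspondent (Sahlqvist): forall x forall y (Rxy -> exists z (Rxz & Rzy)) — i.e. density.
(a): fails — Rpm but no z with Rpz and Rzm.
(b): fails — Rwu but no z with Rwz and Rzu.
(c): fails — Rwv but no t with Rwt and Rtv.
(d): holds.

(d)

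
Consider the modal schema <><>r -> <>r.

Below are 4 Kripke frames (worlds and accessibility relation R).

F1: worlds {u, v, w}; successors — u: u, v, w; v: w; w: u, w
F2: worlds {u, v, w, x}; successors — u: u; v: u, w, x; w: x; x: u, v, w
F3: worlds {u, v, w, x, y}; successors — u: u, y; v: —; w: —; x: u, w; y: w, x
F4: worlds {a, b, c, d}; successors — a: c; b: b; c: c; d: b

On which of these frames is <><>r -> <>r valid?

F4

This is the axiom for transitivity; its first-order frame correspondent is forall x forall y forall z (Rxy & Ryz -> Rxz).
F1: fails — Rwu and Ruv but not Rwv.
F2: fails — Rxw and Rwx but not Rxx.
F3: fails — Ryx and Rxu but not Ryu.
F4: satisfies the condition.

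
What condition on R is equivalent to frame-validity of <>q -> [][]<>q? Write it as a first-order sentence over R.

forall x forall y forall z ((xRy & x R^2 z) -> exists w (y = w & zRw))

This is a Sahlqvist (Geach-type) schema ◇^1□^0q → □^2◇^1q.
First-order correspondent: forall x forall y forall z ((xRy & x R^2 z) -> exists w (y = w & zRw)).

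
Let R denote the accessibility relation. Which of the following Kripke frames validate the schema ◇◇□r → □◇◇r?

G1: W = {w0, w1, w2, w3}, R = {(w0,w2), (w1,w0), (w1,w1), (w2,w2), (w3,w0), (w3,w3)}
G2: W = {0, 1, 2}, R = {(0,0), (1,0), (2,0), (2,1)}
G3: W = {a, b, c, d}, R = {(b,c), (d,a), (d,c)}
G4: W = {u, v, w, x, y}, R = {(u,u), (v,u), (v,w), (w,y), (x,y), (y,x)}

This is the axiom for a generalized confluence (Geach) condition; its first-order frame correspondent is ∀x ∀y ∀z ((xR²y ∧ xRz) → ∃w (yRw ∧ zR²w)).
G1: fails — w1R²w1, w1Rw0 but no w with w1Rw and w0R²w.
G2: holds.
G3: holds.
G4: fails — vR²u, vRw but no t with uRt and wR²t.

G2, G3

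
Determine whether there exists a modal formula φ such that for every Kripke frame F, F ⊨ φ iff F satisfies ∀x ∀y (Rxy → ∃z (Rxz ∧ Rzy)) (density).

This is a Sahlqvist condition; the C4 axiom □□q → □q defines it.
Suppose □□q→□q is valid. Take Rxy and set V(q)={w : xR²w}. Then □□q at x, so □q at x, so q at y, i.e. ∃z(Rxz∧Rzy).

Yes — defined by □□q → □q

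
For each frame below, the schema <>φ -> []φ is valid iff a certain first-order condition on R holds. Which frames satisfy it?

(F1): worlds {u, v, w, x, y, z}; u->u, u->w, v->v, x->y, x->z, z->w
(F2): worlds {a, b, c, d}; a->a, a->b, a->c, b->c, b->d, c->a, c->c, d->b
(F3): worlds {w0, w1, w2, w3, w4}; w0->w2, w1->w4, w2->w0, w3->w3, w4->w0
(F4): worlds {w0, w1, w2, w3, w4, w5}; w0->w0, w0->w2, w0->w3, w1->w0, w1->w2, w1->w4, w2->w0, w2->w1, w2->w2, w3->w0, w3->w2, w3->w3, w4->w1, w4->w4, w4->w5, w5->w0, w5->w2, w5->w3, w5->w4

(F3)

This is the axiom for partial functionality; its first-order frame correspondent is forall x forall y forall z (Rxy & Rxz -> y = z).
(F1): fails — u sees both u and w.
(F2): fails — a sees both a and b.
(F3): holds.
(F4): fails — w0 sees both w0 and w2.
Valid on: (F3).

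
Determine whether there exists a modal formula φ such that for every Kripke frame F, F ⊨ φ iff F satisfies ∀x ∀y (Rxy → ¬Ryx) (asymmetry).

Not modally definable

Any modally definable frame class is closed under surjective bounded morphisms.
The 4-cycle (worlds w0,w1,w2,w3 with w0→w1→w2→w3→w0) is asymmetric. Mapping every world to a single reflexive point • is a surjective bounded morphism, and the reflexive point is not asymmetric (R•• but asymmetry requires ¬R••).
So no modal formula (or set of formulas) defines exactly the asymmetric frames.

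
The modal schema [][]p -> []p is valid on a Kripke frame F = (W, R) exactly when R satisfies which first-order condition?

This schema is the C4 axiom.
Its frame correspondent is density — forall x forall y (Rxy -> exists z (Rxz & Rzy)).

Density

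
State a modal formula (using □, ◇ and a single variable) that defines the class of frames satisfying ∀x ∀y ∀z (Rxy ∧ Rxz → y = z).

The condition is partial functionality. The CD schema ◇q → □q defines it.
Suppose ◇q→□q is valid. Take Rxy, Rxz and set V(q)={y}. Then ◇q at x, so □q at x, so q at z, i.e. z=y.

◇q → □q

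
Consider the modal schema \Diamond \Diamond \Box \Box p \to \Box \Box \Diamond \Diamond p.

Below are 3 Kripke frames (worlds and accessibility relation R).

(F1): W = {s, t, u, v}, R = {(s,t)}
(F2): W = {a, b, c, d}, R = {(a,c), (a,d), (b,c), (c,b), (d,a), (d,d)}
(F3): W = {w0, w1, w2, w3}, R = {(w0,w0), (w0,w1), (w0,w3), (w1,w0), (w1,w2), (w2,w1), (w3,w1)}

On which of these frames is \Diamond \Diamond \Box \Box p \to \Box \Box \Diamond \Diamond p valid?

(F1), (F3)

This is the axiom for a generalized confluence (Geach) condition; its first-order frame correspondent is \forall x \forall y \forall z ((x R^2 y \wedge x R^2 z) \to \exists w (y R^2 w \wedge z R^2 w)).
(F1): satisfies the condition.
(F2): fails — aR²b, aR²d but no w with bR²w and dR²w.
(F3): satisfies the condition.
Valid on: (F1), (F3).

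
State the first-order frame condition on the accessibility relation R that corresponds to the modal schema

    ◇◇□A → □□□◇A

This is a Sahlqvist (Geach-type) schema ◇^2□^1A → □^3◇^1A.
Minimal-valuation argument: fix x; take any y with xR^2y and any z with xR^3z. Set V(A) to the set of worlds R-reachable from y in exactly 1 step. Then □^1A holds at y, so the antecedent holds at x; validity forces ◇^1A at z, giving a w with zR^1w and yR^1w.
First-order correspondent: ∀x ∀y ∀z ((xR²y ∧ xR³z) → ∃w (yRw ∧ zRw)).

∀x ∀y ∀z ((xR²y ∧ xR³z) → ∃w (yRw ∧ zRw))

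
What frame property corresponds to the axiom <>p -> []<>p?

the Euclidean property: forall x forall y forall z (Rxy & Rxz -> Ryz)

This schema is the 5 axiom.
It corresponds to the Euclidean property: forall x forall y forall z (Rxy & Rxz -> Ryz).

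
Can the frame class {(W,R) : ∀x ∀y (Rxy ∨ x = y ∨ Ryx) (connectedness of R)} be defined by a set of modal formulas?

Not modally definable

If a class were modally definable it would be closed under disjoint unions (Goldblatt–Thomason).
Take 3 disjoint single-world reflexive frames: each is trivially connected, but their disjoint union has 3 worlds with no edge between distinct components, so it is not connected.
So no modal formula (or set of formulas) defines exactly the connected frames.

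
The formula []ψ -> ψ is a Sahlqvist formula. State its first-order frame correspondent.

Suppose □ψ→ψ is valid. At any x set V(ψ)={w : Rxw}. Then □ψ holds at x, so ψ holds at x, i.e. Rxx.
Conversely, on a frame with reflexivity the schema holds at every world under every valuation.
So the correspondent is reflexivity.

reflexivity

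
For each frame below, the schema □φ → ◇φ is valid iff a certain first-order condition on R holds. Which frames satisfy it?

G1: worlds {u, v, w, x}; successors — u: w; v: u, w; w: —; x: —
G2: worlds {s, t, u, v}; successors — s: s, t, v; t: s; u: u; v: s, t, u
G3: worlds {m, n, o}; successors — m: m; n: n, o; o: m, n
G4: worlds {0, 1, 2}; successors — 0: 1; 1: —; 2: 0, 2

G2, G3

The schema corresponds to seriality: ∀x ∃y Rxy.
G1: fails — world w has no successor.
G2: holds.
G3: holds.
G4: fails — world 1 has no successor.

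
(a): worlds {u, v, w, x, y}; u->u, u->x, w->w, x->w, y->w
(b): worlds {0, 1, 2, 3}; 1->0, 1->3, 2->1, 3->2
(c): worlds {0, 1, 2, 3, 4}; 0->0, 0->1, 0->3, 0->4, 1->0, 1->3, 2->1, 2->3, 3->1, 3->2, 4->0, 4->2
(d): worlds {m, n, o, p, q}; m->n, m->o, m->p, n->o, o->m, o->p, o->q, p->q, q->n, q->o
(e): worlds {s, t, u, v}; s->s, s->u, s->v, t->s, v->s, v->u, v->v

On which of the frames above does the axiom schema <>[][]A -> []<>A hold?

This is the axiom for a generalized confluence (Geach) condition; its first-order frame correspondent is forall x forall y forall z ((xRy & xRz) -> exists w (y R^2 w & zRw)).
(a): fails — uRx, uRu but no t with xR²t and uRt.
(b): fails — 1R0, 1R0 but no w with 0R²w and 0Rw.
(c): condition met.
(d): fails — mRn, mRn but no w with nR²w and nRw.
(e): fails — sRs, sRu but no w with sR²w and uRw.
Valid on: (c).

(c)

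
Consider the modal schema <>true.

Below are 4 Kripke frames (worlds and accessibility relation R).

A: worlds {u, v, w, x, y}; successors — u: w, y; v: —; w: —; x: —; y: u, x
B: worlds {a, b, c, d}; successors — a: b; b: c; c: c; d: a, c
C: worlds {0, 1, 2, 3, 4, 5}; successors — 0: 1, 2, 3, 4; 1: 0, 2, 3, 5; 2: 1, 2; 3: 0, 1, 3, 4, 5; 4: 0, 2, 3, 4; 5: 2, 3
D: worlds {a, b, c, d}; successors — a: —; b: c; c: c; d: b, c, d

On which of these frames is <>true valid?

B, C

This is the axiom for seriality; its first-order frame correspondent is forall x exists y Rxy.
A: fails — world v has no successor.
B: condition met.
C: condition met.
D: fails — world a has no successor.
Valid on: B, C.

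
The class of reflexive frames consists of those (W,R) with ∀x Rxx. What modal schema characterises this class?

The condition is reflexivity. The T schema □s → s defines it.
Suppose □s→s is valid. At any x set V(s)={w : Rxw}. Then □s holds at x, so s holds at x, i.e. Rxx.

□s → s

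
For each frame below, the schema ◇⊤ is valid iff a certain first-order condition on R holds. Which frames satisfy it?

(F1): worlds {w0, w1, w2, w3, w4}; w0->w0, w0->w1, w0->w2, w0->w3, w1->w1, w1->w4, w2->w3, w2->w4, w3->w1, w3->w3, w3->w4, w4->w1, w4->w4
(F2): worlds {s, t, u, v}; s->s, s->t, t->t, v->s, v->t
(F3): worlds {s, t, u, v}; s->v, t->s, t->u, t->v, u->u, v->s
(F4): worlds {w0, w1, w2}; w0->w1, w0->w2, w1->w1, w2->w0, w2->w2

This is the axiom for seriality; its first-order frame correspondent is ∀x ∃y Rxy.
(F1): ✓.
(F2): fails — world u has no successor.
(F3): ✓.
(F4): ✓.
Valid on: (F1), (F3), (F4).

(F1), (F3), (F4)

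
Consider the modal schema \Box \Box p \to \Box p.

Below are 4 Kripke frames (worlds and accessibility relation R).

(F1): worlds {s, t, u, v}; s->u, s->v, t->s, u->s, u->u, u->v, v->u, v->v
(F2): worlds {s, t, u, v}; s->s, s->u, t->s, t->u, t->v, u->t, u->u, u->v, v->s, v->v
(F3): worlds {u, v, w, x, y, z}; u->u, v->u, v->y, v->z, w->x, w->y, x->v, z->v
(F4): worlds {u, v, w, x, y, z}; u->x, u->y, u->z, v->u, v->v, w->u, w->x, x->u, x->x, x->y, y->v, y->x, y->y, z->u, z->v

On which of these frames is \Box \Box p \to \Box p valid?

(F2)

This is the axiom for density; its first-order frame correspondent is \forall x \forall y (Rxy \to \exists z (Rxz \wedge Rzy)).
(F1): fails — Rts but no z with Rtz and Rzs.
(F2): holds.
(F3): fails — Rwx but no t with Rwt and Rtx.
(F4): fails — Ruz but no t with Rut and Rtz.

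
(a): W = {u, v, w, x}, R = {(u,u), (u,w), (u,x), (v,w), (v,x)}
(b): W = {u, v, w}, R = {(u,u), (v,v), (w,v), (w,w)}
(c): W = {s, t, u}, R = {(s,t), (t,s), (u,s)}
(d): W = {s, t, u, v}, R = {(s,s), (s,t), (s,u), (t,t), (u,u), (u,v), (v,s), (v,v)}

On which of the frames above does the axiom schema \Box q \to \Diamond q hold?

(b), (c), (d)

Frame correspondent (Sahlqvist): \forall x \exists y Rxy — i.e. seriality.
(a): fails — world w has no successor.
(b): holds.
(c): holds.
(d): holds.
Valid on: (b), (c), (d).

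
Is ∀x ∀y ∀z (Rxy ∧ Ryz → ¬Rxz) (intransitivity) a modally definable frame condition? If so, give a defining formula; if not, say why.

If a class were modally definable it would be closed under surjective bounded morphisms (Goldblatt–Thomason).
The 3-cycle (worlds 0,1,2 with 0→1→2→0) is intransitive. Mapping every world to a single reflexive point • is a surjective bounded morphism; the reflexive point is not intransitive (R••∧R•• but R••).
So the class is not modally definable.

Not definable by any modal formula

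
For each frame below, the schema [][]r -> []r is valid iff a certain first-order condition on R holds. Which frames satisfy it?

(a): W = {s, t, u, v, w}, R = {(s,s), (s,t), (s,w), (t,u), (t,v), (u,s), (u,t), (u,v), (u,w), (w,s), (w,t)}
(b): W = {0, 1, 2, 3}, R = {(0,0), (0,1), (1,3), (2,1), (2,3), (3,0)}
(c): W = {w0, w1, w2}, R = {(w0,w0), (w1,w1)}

The schema corresponds to density: forall x forall y (Rxy -> exists z (Rxz & Rzy)).
(a): fails — Rtu but no z with Rtz and Rzu.
(b): fails — R21 but no z with R2z and Rz1.
(c): ✓.
Valid on: (c).

(c)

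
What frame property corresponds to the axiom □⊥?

□⊥ is valid iff no world has any successor (otherwise □⊥ fails at any world with one).
Conversely, any frame satisfying ∀x ∀y ¬Rxy validates the schema.
So the correspondent is emptiness of R.

emptiness of R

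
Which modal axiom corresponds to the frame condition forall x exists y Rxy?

□q → ◇q

A defining formula is □q → ◇q (the D axiom).
Suppose □q→◇q is valid. At any x set V(q)=W. Then □q at x, so ◇q at x, so x has a successor.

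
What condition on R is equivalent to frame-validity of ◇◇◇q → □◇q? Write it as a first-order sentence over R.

∀x ∀y ∀z ((xR³y ∧ xRz) → ∃w (y = w ∧ zRw))

This is a Sahlqvist (Geach-type) schema ◇^3□^0q → □^1◇^1q.
First-order correspondent: ∀x ∀y ∀z ((xR³y ∧ xRz) → ∃w (y = w ∧ zRw)).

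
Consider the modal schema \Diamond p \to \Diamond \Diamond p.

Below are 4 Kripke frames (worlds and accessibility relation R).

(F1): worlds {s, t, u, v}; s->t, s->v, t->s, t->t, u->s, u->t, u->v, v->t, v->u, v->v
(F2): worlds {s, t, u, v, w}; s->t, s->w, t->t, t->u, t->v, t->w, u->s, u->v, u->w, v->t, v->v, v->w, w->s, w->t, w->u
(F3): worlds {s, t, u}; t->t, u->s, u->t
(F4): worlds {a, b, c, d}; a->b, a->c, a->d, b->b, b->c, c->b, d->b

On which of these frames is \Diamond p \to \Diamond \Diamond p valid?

This is the axiom for a generalized confluence (Geach) condition; its first-order frame correspondent is \forall x \forall y (xRy \to \exists w (y = w \wedge x R^2 w)).
(F1): satisfies the condition.
(F2): satisfies the condition.
(F3): fails — uRs but no w with s=w and uR²w.
(F4): fails — aRd but no w with d=w and aR²w.
Valid on: (F1), (F2).

(F1), (F2)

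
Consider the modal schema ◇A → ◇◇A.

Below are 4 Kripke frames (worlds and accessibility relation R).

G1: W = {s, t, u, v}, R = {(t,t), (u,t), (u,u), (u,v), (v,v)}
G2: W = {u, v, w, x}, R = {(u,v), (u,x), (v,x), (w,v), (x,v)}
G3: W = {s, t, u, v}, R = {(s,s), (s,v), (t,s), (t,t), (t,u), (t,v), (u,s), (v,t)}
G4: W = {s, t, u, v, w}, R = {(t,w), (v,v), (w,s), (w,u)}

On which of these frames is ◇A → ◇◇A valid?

G1, G3

The schema corresponds to a generalized confluence (Geach) condition: ∀x ∀y (xRy → ∃w (y = w ∧ xR²w)).
G1: satisfies the condition.
G2: fails — vRx but no t with x=t and vR²t.
G3: satisfies the condition.
G4: fails — tRw but no w* with w=w* and tR²w*.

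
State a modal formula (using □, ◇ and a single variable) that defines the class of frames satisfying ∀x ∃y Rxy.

A defining formula is □q → ◇q (the D axiom).

□q → ◇q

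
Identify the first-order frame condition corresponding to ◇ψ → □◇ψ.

The Euclidean property

This is the 5 axiom.
It corresponds to the Euclidean property: ∀x ∀y ∀z (Rxy ∧ Rxz → Ryz).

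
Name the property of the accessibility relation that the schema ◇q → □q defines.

This schema is the CD axiom.
Its frame correspondent is partial functionality — ∀x ∀y ∀z (Rxy ∧ Rxz → y = z).

partial functionality: ∀x ∀y ∀z (Rxy ∧ Rxz → y = z)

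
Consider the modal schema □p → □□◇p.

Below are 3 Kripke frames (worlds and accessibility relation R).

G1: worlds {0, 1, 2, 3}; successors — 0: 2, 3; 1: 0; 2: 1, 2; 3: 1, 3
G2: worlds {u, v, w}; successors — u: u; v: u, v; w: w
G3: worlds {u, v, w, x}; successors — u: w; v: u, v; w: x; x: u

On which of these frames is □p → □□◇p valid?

G2

The schema corresponds to a generalized confluence (Geach) condition: ∀x ∀z (xR²z → ∃w (xRw ∧ zRw)).
G1: fails — 0R²1 but no w with 0Rw and 1Rw.
G2: ✓.
G3: fails — uR²x but no t with uRt and xRt.
Valid on: G2.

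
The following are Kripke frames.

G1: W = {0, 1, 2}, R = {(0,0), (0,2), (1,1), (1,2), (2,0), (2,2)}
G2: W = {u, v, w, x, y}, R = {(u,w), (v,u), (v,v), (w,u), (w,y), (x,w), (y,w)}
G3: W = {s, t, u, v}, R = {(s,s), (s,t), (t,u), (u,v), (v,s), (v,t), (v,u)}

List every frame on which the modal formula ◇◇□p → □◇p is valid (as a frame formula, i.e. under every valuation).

Frame correspondent (Sahlqvist): ∀x ∀y ∀z ((xR²y ∧ xRz) → ∃w (yRw ∧ zRw)) — i.e. a generalized confluence (Geach) condition.
G1: satisfies the condition.
G2: fails — uR²u, uRw but no t with uRt and wRt.
G3: fails — sR²s, sRt but no w with sRw and tRw.

G1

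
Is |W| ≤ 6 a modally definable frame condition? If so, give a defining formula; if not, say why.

No

Any modally definable frame class is closed under disjoint unions.
Any modal formula valid on each of 7 disjoint one-world frames is valid on their disjoint union (validity is preserved under disjoint unions). Each one-world frame has |W|=1≤6, but the union has |W|=7.
Hence having at most 6 worlds is not modally definable.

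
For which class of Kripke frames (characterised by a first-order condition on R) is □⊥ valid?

Emptiness of R

□⊥ is valid iff no world has any successor (otherwise □⊥ fails at any world with one).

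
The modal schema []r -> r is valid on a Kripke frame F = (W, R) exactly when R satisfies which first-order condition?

Suppose □r→r is valid. At any x set V(r)={w : Rxw}. Then □r holds at x, so r holds at x, i.e. Rxx.

Reflexivity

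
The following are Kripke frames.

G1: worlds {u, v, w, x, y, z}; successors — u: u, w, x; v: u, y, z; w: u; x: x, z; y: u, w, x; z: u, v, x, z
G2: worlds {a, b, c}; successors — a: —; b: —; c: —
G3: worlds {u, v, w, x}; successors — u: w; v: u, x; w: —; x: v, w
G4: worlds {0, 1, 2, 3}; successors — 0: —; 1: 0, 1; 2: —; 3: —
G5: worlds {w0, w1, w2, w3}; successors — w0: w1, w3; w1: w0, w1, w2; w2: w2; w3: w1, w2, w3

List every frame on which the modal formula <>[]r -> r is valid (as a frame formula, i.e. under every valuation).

G2

Frame correspondent (Sahlqvist): forall x forall y (Rxy -> Ryx) — i.e. symmetry.
G1: fails — Ryx but not Rxy.
G2: holds.
G3: fails — Rxw but not Rwx.
G4: fails — R10 but not R01.
G5: fails — Rw1w2 but not Rw2w1.
Valid on: G2.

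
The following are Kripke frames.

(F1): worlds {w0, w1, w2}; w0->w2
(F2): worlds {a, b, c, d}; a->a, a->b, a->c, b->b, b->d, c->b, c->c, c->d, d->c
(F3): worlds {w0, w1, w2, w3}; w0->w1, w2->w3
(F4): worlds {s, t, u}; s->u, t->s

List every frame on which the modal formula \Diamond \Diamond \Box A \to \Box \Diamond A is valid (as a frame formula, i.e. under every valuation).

Frame correspondent (Sahlqvist): \forall x \forall y \forall z ((x R^2 y \wedge xRz) \to \exists w (yRw \wedge zRw)) — i.e. a generalized confluence (Geach) condition.
(F1): condition met.
(F2): fails — aR²d, aRb but no w with dRw and bRw.
(F3): condition met.
(F4): fails — tR²u, tRs but no w with uRw and sRw.
Valid on: (F1), (F3).

(F1), (F3)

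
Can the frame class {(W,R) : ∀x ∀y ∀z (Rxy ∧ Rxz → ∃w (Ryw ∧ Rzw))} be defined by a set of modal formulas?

This is a Sahlqvist condition; the .2 axiom ◇□r → □◇r defines it.
Suppose ◇□r→□◇r is valid. Take Rxy, Rxz and set V(r)={w : Ryw}. Then □r at y so ◇□r at x, so □◇r at x, so ◇r at z, giving w with Rzw and Ryw.

Yes, by ◇□r → □◇r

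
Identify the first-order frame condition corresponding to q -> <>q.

reflexivity: forall x Rxx

This is a form of the T axiom.
Its frame correspondent is reflexivity — forall x Rxx.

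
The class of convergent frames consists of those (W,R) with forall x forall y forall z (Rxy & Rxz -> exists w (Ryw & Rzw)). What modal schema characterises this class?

A defining formula is ◇□s → □◇s (the .2 axiom).

◇□s → □◇s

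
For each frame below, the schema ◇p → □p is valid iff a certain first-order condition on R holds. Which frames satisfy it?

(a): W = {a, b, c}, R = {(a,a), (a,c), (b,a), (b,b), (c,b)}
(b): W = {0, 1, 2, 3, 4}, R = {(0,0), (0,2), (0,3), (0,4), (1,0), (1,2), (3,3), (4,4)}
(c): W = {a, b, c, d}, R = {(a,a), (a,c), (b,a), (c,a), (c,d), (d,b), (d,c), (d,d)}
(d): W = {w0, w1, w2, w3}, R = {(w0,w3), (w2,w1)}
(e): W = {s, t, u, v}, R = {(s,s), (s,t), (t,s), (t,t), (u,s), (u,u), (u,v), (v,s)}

(d)

The schema corresponds to partial functionality: ∀x ∀y ∀z (Rxy ∧ Rxz → y = z).
(a): fails — a sees both a and c.
(b): fails — 0 sees both 0 and 2.
(c): fails — a sees both a and c.
(d): condition met.
(e): fails — s sees both s and t.
Valid on: (d).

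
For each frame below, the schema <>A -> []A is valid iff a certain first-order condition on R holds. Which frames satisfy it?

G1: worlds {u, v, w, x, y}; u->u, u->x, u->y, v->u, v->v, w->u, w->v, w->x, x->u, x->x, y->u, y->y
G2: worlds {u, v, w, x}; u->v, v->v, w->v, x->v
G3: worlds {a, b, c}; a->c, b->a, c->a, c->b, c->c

G2

Frame correspondent (Sahlqvist): forall x forall y forall z (Rxy & Rxz -> y = z) — i.e. partial functionality.
G1: fails — u sees both u and x.
G2: ✓.
G3: fails — c sees both a and b.
Valid on: G2.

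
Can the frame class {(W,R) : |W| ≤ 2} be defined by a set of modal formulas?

No — not modally definable

Modal frame validity is preserved under disjoint unions.
Any modal formula valid on each of 3 disjoint one-world frames is valid on their disjoint union (validity is preserved under disjoint unions). Each one-world frame has |W|=1≤2, but the union has |W|=3.
So no modal formula (or set of formulas) defines exactly the |W|≤2 frames.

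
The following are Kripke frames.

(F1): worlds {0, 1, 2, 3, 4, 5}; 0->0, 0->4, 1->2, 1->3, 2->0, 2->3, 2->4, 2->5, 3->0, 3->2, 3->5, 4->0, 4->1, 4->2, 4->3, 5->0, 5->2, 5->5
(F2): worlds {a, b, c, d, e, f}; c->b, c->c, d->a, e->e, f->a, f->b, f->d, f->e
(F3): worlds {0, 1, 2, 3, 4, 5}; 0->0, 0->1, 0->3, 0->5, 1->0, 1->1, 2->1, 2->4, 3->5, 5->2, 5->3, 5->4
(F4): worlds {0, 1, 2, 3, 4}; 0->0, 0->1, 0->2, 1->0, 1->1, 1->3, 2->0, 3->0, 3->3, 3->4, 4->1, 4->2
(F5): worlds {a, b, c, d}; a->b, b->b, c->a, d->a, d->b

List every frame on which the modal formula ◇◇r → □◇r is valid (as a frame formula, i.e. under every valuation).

(F5)

Frame correspondent (Sahlqvist): ∀x ∀y ∀z ((xR²y ∧ xRz) → ∃w (y = w ∧ zRw)) — i.e. a generalized confluence (Geach) condition.
(F1): fails — 0R²1, 0R0 but no w with 1=w and 0Rw.
(F2): fails — cR²b, cRb but no w with b=w and bRw.
(F3): fails — 0R²0, 0R3 but no w with 0=w and 3Rw.
(F4): fails — 0R²1, 0R2 but no w with 1=w and 2Rw.
(F5): condition met.
Valid on: (F5).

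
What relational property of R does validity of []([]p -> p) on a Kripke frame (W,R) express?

shift-reflexivity

Suppose □(□p→p) is valid. Take Rxy and set V(p)={w : Ryw}. Then at y, □p holds; since □(□p→p) at x, □p→p at y, so p at y, i.e. Ryy.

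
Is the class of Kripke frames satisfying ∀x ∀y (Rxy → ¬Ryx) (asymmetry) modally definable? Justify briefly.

No

If a class were modally definable it would be closed under surjective bounded morphisms (Goldblatt–Thomason).
The 5-cycle (worlds w0,w1,w2,w3,w4 with w0→w1→w2→w3→w4→w0) is asymmetric. Mapping every world to a single reflexive point • is a surjective bounded morphism, and the reflexive point is not asymmetric (R•• but asymmetry requires ¬R••).
So no modal formula (or set of formulas) defines exactly the asymmetric frames.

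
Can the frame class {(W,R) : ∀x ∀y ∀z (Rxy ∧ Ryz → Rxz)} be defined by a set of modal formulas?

This is a Sahlqvist condition; the 4 axiom □r → □□r defines it.
Suppose □r→□□r is valid. Take Rxy, Ryz and set V(r)={w : Rxw}. Then □r at x, so □□r at x, so □r at y, so r at z, i.e. Rxz.

Yes — defined by □r → □□r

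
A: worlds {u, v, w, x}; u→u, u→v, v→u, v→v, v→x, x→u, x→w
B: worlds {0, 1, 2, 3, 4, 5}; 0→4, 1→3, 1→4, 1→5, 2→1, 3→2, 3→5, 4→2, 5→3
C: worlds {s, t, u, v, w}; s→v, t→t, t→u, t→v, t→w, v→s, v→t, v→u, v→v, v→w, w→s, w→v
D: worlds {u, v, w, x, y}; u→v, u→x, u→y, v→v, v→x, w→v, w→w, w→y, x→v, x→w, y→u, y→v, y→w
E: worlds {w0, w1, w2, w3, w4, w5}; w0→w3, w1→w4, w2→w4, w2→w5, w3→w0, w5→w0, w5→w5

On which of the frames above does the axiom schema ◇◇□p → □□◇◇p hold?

D

Frame correspondent (Sahlqvist): ∀x ∀y ∀z ((xR²y ∧ xR²z) → ∃w (yRw ∧ zR²w)) — i.e. a generalized confluence (Geach) condition.
A: fails — vR²u, vR²w but no t with uRt and wR²t.
B: fails — 0R²2, 0R²2 but no w with 2Rw and 2R²w.
C: fails — sR²s, sR²u but no w* with sRw* and uR²w*.
D: holds.
E: fails — w0R²w0, w0R²w0 but no w with w0Rw and w0R²w.
Valid on: D.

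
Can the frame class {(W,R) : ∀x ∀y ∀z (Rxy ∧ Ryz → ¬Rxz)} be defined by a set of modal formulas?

Any modally definable frame class is closed under surjective bounded morphisms.
The 3-cycle (worlds a,b,c with a→b→c→a) is intransitive. Mapping every world to a single reflexive point • is a surjective bounded morphism; the reflexive point is not intransitive (R••∧R•• but R••).
So no modal formula (or set of formulas) defines exactly the intransitive frames.

No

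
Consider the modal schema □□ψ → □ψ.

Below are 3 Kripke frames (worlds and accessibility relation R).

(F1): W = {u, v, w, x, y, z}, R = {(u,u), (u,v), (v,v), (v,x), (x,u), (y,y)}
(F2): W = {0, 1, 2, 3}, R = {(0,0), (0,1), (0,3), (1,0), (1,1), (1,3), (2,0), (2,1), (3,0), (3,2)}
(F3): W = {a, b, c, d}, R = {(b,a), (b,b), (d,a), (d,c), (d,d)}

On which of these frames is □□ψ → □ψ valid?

The schema corresponds to density: ∀x ∀y (Rxy → ∃z (Rxz ∧ Rzy)).
(F1): condition met.
(F2): fails — R32 but no z with R3z and Rz2.
(F3): condition met.

(F1), (F3)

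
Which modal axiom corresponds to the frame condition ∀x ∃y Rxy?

□r → ◇r

A defining formula is □r → ◇r (the D axiom).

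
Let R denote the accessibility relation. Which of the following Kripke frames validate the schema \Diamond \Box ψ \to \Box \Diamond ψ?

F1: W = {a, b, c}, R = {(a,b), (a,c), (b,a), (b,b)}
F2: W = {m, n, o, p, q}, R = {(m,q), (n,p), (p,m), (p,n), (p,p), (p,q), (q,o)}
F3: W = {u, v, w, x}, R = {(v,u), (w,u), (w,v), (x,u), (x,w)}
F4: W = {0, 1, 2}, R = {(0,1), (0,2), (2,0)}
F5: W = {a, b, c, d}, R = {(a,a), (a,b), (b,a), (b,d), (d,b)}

The schema corresponds to convergence: \forall x \forall y \forall z (Rxy \wedge Rxz \to \exists w (Ryw \wedge Rzw)).
F1: fails — Rac and Rac but c and c have no common successor.
F2: fails — Rpm and Rpn but m and n have no common successor.
F3: fails — Rvu and Rvu but u and u have no common successor.
F4: fails — R01 and R01 but 1 and 1 have no common successor.
F5: condition met.

F5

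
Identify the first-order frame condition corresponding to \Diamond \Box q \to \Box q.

Equivalently (dual form): ◇q → □◇q.
Suppose ◇q→□◇q is valid. Take Rxy, Rxz and set V(q)={y}. Then ◇q at x, so □◇q at x, so ◇q at z, so some w with Rzw has q; w=y, i.e. Rzy. By symmetry of the argument, Ryz.

the Euclidean property: \forall x \forall y \forall z (Rxy \wedge Rxz \to Ryz)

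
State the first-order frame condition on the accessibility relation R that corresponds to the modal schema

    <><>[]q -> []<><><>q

forall x forall y forall z ((x R^2 y & xRz) -> exists w (yRw & z R^3 w))

This is a Sahlqvist (Geach-type) schema ◇^2□^1q → □^1◇^3q.
Minimal-valuation argument: fix x; take any y with xR^2y and any z with xR^1z. Set V(q) to the set of worlds R-reachable from y in exactly 1 step. Then □^1q holds at y, so the antecedent holds at x; validity forces ◇^3q at z, giving a w with zR^3w and yR^1w.
First-order correspondent: forall x forall y forall z ((x R^2 y & xRz) -> exists w (yRw & z R^3 w)).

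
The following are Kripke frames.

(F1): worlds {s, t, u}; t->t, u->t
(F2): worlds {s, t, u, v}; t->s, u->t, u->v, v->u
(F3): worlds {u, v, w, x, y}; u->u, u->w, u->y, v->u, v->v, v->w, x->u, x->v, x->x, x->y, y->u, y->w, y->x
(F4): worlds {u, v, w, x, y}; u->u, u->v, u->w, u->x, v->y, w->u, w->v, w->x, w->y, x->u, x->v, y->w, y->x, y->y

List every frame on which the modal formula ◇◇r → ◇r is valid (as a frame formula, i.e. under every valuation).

(F1)

This is the axiom for transitivity; its first-order frame correspondent is ∀x ∀y ∀z (Rxy ∧ Ryz → Rxz).
(F1): condition met.
(F2): fails — Ruv and Rvu but not Ruu.
(F3): fails — Ryx and Rxy but not Ryy.
(F4): fails — Ruv and Rvy but not Ruy.
Valid on: (F1).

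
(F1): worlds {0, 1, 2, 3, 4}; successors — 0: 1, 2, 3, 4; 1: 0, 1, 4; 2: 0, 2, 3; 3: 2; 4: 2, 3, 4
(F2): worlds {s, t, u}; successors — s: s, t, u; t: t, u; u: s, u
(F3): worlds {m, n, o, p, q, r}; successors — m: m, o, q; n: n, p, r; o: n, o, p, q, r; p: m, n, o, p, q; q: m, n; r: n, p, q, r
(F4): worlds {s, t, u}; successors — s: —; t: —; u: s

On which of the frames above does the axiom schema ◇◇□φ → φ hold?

This is the axiom for a generalized confluence (Geach) condition; its first-order frame correspondent is ∀x ∀y (xR²y → ∃w (yRw ∧ x = w)).
(F1): fails — 0R²0 but no w with 0Rw and 0=w.
(F2): fails — sR²t but no w with tRw and s=w.
(F3): fails — mR²n but no w with nRw and m=w.
(F4): condition met.
Valid on: (F4).

(F4)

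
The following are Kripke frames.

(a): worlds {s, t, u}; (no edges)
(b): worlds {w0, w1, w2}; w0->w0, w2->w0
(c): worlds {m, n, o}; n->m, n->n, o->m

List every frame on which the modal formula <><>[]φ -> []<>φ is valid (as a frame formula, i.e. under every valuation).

Frame correspondent (Sahlqvist): forall x forall y forall z ((x R^2 y & xRz) -> exists w (yRw & zRw)) — i.e. a generalized confluence (Geach) condition.
(a): satisfies the condition.
(b): satisfies the condition.
(c): fails — nR²m, nRm but no w with mRw and mRw.

(a), (b)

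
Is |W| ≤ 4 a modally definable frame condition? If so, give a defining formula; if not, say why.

Not modally definable

Any modally definable frame class is closed under disjoint unions.
Any modal formula valid on each of 5 disjoint one-world frames is valid on their disjoint union (validity is preserved under disjoint unions). Each one-world frame has |W|=1≤4, but the union has |W|=5.
So no modal formula (or set of formulas) defines exactly the |W|≤4 frames.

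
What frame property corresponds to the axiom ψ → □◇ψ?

symmetry: ∀x ∀y (Rxy → Ryx)

Suppose ψ→□◇ψ is valid. Take Rxy and set V(ψ)={x}. Then ψ at x, so □◇ψ at x, so ◇ψ at y, so some z with Ryz has ψ; z=x, i.e. Ryx.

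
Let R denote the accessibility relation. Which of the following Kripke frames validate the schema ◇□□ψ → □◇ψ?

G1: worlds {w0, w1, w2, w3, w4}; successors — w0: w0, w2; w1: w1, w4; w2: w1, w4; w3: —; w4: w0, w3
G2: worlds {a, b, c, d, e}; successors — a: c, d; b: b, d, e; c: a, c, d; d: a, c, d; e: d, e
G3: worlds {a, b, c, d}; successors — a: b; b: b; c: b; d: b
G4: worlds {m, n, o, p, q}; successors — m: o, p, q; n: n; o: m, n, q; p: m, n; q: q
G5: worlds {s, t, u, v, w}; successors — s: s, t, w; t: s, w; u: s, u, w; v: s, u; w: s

G2, G3, G5

The schema corresponds to a generalized confluence (Geach) condition: ∀x ∀y ∀z ((xRy ∧ xRz) → ∃w (yR²w ∧ zRw)).
G1: fails — w1Rw4, w1Rw1 but no w with w4R²w and w1Rw.
G2: ✓.
G3: ✓.
G4: fails — mRq, mRp but no w with qR²w and pRw.
G5: ✓.
Valid on: G2, G3, G5.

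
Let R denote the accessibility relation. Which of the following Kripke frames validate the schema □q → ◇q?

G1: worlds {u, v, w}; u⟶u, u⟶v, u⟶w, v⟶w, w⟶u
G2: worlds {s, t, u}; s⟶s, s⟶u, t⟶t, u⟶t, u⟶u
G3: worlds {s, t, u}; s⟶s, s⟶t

G1, G2

This is the axiom for seriality; its first-order frame correspondent is ∀x ∃y Rxy.
G1: satisfies the condition.
G2: satisfies the condition.
G3: fails — world t has no successor.
Valid on: G1, G2.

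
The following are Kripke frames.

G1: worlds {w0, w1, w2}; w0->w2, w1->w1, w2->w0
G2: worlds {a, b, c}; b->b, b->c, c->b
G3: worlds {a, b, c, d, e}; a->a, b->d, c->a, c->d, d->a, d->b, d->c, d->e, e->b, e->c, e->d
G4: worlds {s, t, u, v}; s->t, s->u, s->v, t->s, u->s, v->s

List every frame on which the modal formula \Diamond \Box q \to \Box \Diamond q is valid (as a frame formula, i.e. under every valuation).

Frame correspondent (Sahlqvist): \forall x \forall y \forall z (Rxy \wedge Rxz \to \exists w (Ryw \wedge Rzw)) — i.e. convergence.
G1: holds.
G2: holds.
G3: fails — Rdb and Rda but b and a have no common successor.
G4: holds.
Valid on: G1, G2, G4.

G1, G2, G4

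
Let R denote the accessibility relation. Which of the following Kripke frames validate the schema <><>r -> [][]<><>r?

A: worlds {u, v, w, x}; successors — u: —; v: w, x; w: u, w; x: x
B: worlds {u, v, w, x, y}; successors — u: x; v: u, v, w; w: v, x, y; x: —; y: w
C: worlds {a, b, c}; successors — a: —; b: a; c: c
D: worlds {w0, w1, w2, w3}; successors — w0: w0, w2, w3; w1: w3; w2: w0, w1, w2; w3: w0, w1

The schema corresponds to a generalized confluence (Geach) condition: forall x forall y forall z ((x R^2 y & x R^2 z) -> exists w (y = w & z R^2 w)).
A: fails — vR²u, vR²u but no t with u=t and uR²t.
B: fails — vR²u, vR²u but no t with u=t and uR²t.
C: holds.
D: fails — w0R²w1, w0R²w3 but no w with w1=w and w3R²w.

C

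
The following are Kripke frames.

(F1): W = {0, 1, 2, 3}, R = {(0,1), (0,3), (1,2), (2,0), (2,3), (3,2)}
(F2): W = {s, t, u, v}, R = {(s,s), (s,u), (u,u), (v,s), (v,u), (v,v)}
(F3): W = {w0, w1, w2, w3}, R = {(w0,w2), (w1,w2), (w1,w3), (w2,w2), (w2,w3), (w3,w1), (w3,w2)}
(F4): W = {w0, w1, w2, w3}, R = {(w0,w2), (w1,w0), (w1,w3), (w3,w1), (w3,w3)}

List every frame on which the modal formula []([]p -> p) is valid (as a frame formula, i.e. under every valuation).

(F2)

Frame correspondent (Sahlqvist): forall x forall y (Rxy -> Ryy) — i.e. shift-reflexivity.
(F1): fails — R32 but not R22.
(F2): ✓.
(F3): fails — Rw3w1 but not Rw1w1.
(F4): fails — Rw1w0 but not Rw0w0.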